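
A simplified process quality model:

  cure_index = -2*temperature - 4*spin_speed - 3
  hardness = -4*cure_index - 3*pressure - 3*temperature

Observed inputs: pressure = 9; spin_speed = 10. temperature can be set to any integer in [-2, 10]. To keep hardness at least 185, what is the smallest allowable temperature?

Substituting into the cure_index equation gives cure_index = -2*temperature - 43.
So hardness = 5*temperature + 145.
Require 5*temperature + 145 ≥ 185, so temperature ≥ 8.
The smallest integer in [-2, 10] satisfying this is 8.

temperature = 8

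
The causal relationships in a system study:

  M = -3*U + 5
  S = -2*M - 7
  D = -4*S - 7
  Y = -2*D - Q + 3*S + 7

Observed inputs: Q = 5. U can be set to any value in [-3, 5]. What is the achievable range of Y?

-369 to 159

Substituting into the S equation gives S = 6*U - 17.
D becomes -24*U + 61.
Substituting into the Y equation gives Y = 66*U - 171.
Linear in U, so extremes are at the endpoints: U = -3 gives Y = -369; U = 5 gives Y = 159.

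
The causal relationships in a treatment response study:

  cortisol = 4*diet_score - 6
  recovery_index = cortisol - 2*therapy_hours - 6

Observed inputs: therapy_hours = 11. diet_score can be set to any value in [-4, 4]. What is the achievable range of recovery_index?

Substituting into the recovery_index equation gives recovery_index = 4*diet_score - 34.
Linear in diet_score, so extremes are at the endpoints: diet_score = -4 gives recovery_index = -50; diet_score = 4 gives recovery_index = -18.

-50 to -18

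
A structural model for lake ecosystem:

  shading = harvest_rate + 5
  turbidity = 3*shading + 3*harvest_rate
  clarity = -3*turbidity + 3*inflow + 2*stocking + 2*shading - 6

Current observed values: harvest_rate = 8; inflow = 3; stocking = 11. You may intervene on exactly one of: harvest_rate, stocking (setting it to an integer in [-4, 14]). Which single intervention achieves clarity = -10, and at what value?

set harvest_rate = 0

Intervening on harvest_rate: with other inputs at their observed values, clarity = -16*harvest_rate - 10. Solving for -10 gives harvest_rate = 0, within [-4, 14].
Intervening on stocking: clarity = 2*stocking - 160. Reaching -10 requires stocking = 75, outside [-4, 14].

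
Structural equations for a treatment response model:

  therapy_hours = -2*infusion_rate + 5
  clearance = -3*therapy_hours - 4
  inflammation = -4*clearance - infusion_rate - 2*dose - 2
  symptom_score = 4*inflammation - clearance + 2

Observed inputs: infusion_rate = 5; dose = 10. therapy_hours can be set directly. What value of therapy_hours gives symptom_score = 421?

Intervening on therapy_hours fixes its value directly, overriding its dependence on infusion_rate.
Substituting into the inflammation equation gives inflammation = 12*therapy_hours - 11.
Substituting into the symptom_score equation gives symptom_score = 51*therapy_hours - 38.
Solve 51*therapy_hours - 38 = 421: therapy_hours = (421 + 38) / 51 = 9.

therapy_hours = 9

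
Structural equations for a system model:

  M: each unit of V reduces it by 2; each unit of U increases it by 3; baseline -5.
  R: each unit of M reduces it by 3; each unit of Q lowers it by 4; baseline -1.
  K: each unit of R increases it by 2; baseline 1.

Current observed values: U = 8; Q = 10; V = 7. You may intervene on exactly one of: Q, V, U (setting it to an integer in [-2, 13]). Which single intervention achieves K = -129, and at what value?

Intervening on Q: K = -8*Q - 31. Reaching -129 requires Q = 49/4, not an integer.
Intervening on V: K = 12*V - 195. Reaching -129 requires V = 11/2, not an integer.
Intervening on U: with other inputs at their observed values, K = -18*U + 33. Solving for -129 gives U = 9, within [-2, 13].

set U = 9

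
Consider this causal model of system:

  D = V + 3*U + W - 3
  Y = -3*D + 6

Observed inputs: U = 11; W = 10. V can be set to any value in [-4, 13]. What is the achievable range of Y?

Substituting into the D equation gives D = V + 40.
Substituting into the Y equation gives Y = -3*V - 114.
Linear in V, so extremes are at the endpoints: V = -4 gives Y = -102; V = 13 gives Y = -153.

-153 to -102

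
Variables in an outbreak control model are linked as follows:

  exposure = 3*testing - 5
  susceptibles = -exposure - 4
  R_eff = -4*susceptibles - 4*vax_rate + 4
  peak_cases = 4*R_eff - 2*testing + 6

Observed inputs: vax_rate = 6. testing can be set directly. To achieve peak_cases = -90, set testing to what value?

testing = 0

Substituting into the susceptibles equation gives susceptibles = -3*testing + 1.
Substituting into the R_eff equation gives R_eff = 12*testing - 24.
Substituting into the peak_cases equation gives peak_cases = 46*testing - 90.
Solve 46*testing - 90 = -90: testing = (-90 + 90) / 46 = 0.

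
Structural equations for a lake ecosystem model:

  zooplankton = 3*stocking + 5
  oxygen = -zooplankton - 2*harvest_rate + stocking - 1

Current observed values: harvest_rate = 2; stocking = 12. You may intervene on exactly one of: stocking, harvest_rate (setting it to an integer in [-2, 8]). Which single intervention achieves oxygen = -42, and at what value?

set harvest_rate = 6

Intervening on stocking: oxygen = -2*stocking - 10. Reaching -42 requires stocking = 16, outside [-2, 8].
Intervening on harvest_rate: with other inputs at their observed values, oxygen = -2*harvest_rate - 30. Solving for -42 gives harvest_rate = 6, within [-2, 8].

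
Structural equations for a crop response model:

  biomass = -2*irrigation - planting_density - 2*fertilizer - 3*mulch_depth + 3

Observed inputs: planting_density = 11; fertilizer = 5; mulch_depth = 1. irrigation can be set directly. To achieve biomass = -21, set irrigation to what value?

irrigation = 0

Substituting into the biomass equation gives biomass = -2*irrigation - 21.
Solve -2*irrigation - 21 = -21: irrigation = (-21 + 21) / -2 = 0.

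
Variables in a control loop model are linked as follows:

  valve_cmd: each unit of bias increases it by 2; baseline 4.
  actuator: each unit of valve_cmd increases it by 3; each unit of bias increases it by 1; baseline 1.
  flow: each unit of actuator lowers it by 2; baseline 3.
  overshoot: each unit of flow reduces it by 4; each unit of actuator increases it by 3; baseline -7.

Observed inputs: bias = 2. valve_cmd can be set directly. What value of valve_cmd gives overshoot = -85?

Intervening on valve_cmd fixes its value directly, overriding its dependence on bias.
Substituting into the actuator equation gives actuator = 3*valve_cmd + 3.
So flow = -6*valve_cmd - 3.
overshoot becomes 33*valve_cmd + 14.
Solve 33*valve_cmd + 14 = -85: valve_cmd = (-85 - 14) / 33 = -3.

valve_cmd = -3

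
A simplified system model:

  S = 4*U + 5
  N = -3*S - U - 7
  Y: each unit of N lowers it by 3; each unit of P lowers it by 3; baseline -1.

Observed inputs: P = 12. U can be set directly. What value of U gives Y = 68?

U = 1

Substituting into the N equation gives N = -13*U - 22.
Substituting into the Y equation gives Y = 39*U + 29.
Solve 39*U + 29 = 68: U = (68 - 29) / 39 = 1.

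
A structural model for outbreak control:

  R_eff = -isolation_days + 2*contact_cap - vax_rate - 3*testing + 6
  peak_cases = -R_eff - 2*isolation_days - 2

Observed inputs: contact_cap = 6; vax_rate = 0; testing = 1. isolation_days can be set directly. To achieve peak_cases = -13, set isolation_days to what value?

Substituting into the R_eff equation gives R_eff = -isolation_days + 15.
Substituting into the peak_cases equation gives peak_cases = -isolation_days - 17.
Solve -isolation_days - 17 = -13: isolation_days = (-13 + 17) / -1 = -4.

isolation_days = -4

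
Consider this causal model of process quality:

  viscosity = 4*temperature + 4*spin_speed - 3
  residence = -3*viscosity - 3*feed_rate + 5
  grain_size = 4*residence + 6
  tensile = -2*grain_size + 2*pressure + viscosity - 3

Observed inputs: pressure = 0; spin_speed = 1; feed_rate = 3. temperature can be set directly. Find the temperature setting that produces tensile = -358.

temperature = -4

Substituting into the viscosity equation gives viscosity = 4*temperature + 1.
This gives residence = -12*temperature - 7.
This gives grain_size = -48*temperature - 22.
tensile becomes 100*temperature + 42.
Solve 100*temperature + 42 = -358: temperature = (-358 - 42) / 100 = -4.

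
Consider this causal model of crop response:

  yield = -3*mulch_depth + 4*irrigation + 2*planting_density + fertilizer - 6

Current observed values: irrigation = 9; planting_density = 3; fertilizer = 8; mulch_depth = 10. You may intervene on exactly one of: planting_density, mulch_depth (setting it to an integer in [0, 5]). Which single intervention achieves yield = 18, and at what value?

set planting_density = 5

Intervening on planting_density: with other inputs at their observed values, yield = 2*planting_density + 8. Solving for 18 gives planting_density = 5, within [0, 5].
Intervening on mulch_depth: yield = -3*mulch_depth + 44. Reaching 18 requires mulch_depth = 26/3, not an integer.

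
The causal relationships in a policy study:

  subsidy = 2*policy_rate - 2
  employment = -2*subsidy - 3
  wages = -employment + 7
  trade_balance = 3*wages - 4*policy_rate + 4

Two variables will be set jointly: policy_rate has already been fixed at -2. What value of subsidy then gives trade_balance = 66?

With policy_rate held at -2:
Intervening on subsidy fixes its value directly, overriding its dependence on policy_rate.
Substituting into the wages equation gives wages = 2*subsidy + 10.
trade_balance becomes 6*subsidy + 42.
Solve 6*subsidy + 42 = 66: subsidy = (66 - 42) / 6 = 4.

subsidy = 4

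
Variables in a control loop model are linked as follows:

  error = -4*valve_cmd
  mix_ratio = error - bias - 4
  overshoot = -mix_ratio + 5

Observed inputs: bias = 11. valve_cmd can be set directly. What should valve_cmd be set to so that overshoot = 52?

valve_cmd = 8

Substituting into the mix_ratio equation gives mix_ratio = -4*valve_cmd - 15.
This gives overshoot = 4*valve_cmd + 20.
Solve 4*valve_cmd + 20 = 52: valve_cmd = (52 - 20) / 4 = 8.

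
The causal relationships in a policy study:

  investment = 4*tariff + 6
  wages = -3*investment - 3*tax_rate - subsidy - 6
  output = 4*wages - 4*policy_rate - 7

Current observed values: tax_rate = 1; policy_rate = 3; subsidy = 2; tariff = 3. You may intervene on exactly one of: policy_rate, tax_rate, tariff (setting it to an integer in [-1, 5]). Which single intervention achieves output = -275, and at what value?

Intervening on policy_rate: with other inputs at their observed values, output = -4*policy_rate - 267. Solving for -275 gives policy_rate = 2, within [-1, 5].
Intervening on tax_rate: output = -12*tax_rate - 267. Reaching -275 requires tax_rate = 2/3, not an integer.
Intervening on tariff: output = -48*tariff - 135. Reaching -275 requires tariff = 35/12, not an integer.

set policy_rate = 2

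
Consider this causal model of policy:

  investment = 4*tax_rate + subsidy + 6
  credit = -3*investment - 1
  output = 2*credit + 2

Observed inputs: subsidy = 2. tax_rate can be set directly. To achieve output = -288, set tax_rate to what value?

Substituting into the investment equation gives investment = 4*tax_rate + 8.
This gives credit = -12*tax_rate - 25.
This gives output = -24*tax_rate - 48.
Solve -24*tax_rate - 48 = -288: tax_rate = (-288 + 48) / -24 = 10.

tax_rate = 10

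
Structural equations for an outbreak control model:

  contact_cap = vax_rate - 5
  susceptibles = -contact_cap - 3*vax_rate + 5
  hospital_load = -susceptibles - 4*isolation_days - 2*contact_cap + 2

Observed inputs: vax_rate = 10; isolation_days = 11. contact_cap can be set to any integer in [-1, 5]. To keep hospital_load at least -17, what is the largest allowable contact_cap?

Intervening on contact_cap fixes its value directly, overriding its dependence on vax_rate.
Substituting into the susceptibles equation gives susceptibles = -contact_cap - 25.
Substituting into the hospital_load equation gives hospital_load = -contact_cap - 17.
Require -contact_cap - 17 ≥ -17, so contact_cap ≤ 0.
The largest integer in [-1, 5] satisfying this is 0.

contact_cap = 0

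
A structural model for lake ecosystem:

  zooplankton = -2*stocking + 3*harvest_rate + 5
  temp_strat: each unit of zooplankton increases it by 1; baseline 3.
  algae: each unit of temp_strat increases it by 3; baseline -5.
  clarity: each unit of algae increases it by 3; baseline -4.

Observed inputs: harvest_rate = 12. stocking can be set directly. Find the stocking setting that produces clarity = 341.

stocking = 2

Substituting into the zooplankton equation gives zooplankton = -2*stocking + 41.
Substituting into the temp_strat equation gives temp_strat = -2*stocking + 44.
Substituting into the algae equation gives algae = -6*stocking + 127.
Substituting into the clarity equation gives clarity = -18*stocking + 377.
Solve -18*stocking + 377 = 341: stocking = (341 - 377) / -18 = 2.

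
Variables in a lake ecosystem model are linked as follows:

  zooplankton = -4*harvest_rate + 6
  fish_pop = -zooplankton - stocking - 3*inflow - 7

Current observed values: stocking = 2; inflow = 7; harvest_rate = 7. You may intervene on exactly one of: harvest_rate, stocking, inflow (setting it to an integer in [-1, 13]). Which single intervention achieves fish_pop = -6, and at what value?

Intervening on harvest_rate: fish_pop = 4*harvest_rate - 36. Reaching -6 requires harvest_rate = 15/2, not an integer.
Intervening on stocking: with other inputs at their observed values, fish_pop = -stocking - 6. Solving for -6 gives stocking = 0, within [-1, 13].
Intervening on inflow: fish_pop = -3*inflow + 13. Reaching -6 requires inflow = 19/3, not an integer.

set stocking = 0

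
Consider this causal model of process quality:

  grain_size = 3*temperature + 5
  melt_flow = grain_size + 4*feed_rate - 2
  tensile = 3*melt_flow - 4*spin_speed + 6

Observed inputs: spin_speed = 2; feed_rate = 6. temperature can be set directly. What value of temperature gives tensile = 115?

temperature = 4

Substituting into the melt_flow equation gives melt_flow = 3*temperature + 27.
Substituting into the tensile equation gives tensile = 9*temperature + 79.
Solve 9*temperature + 79 = 115: temperature = (115 - 79) / 9 = 4.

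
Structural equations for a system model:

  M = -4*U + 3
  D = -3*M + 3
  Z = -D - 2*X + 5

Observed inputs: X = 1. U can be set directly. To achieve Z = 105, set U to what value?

U = -8

Substituting into the D equation gives D = 12*U - 6.
This gives Z = -12*U + 9.
Solve -12*U + 9 = 105: U = (105 - 9) / -12 = -8.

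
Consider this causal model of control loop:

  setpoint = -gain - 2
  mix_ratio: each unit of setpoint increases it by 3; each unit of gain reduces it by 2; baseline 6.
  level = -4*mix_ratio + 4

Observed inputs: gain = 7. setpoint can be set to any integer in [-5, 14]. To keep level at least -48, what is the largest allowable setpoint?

setpoint = 7

Intervening on setpoint fixes its value directly, overriding its dependence on gain.
Substituting into the mix_ratio equation gives mix_ratio = 3*setpoint - 8.
Substituting into the level equation gives level = -12*setpoint + 36.
Require -12*setpoint + 36 ≥ -48, so setpoint ≤ 7.
The largest integer in [-5, 14] satisfying this is 7.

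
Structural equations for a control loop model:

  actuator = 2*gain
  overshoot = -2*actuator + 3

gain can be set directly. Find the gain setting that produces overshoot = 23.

gain = -5

Substituting into the overshoot equation gives overshoot = -4*gain + 3.
Solve -4*gain + 3 = 23: gain = (23 - 3) / -4 = -5.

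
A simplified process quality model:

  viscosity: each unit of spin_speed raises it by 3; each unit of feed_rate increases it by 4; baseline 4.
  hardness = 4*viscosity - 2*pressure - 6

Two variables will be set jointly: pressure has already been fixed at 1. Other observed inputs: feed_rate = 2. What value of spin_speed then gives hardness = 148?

With pressure held at 1:
Substituting into the viscosity equation gives viscosity = 3*spin_speed + 12.
So hardness = 12*spin_speed + 40.
Solve 12*spin_speed + 40 = 148: spin_speed = (148 - 40) / 12 = 9.

spin_speed = 9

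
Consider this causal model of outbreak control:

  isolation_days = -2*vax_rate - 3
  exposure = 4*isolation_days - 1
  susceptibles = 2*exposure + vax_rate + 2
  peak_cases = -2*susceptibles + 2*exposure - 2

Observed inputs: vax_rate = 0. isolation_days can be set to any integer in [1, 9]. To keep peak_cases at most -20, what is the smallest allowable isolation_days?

isolation_days = 2

Intervening on isolation_days fixes its value directly, overriding its dependence on vax_rate.
Substituting into the susceptibles equation gives susceptibles = 8*isolation_days.
peak_cases becomes -8*isolation_days - 4.
Require -8*isolation_days - 4 ≤ -20, so isolation_days ≥ 2.
The smallest integer in [1, 9] satisfying this is 2.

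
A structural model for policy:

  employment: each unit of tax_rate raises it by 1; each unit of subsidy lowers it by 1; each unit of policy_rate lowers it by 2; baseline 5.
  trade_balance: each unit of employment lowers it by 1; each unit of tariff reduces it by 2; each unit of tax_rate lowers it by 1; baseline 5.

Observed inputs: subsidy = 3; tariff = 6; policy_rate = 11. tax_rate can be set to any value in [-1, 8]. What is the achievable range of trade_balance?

Substituting into the employment equation gives employment = tax_rate - 20.
trade_balance becomes -2*tax_rate + 13.
Linear in tax_rate, so extremes are at the endpoints: tax_rate = -1 gives trade_balance = 15; tax_rate = 8 gives trade_balance = -3.

-3 to 15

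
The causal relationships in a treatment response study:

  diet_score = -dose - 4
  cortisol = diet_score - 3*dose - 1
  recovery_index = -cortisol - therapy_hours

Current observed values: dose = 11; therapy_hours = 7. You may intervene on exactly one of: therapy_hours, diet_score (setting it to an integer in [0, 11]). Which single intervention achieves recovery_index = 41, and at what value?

set therapy_hours = 8

Intervening on therapy_hours: with other inputs at their observed values, recovery_index = -therapy_hours + 49. Solving for 41 gives therapy_hours = 8, within [0, 11].
Intervening on diet_score: recovery_index = -diet_score + 27. Reaching 41 requires diet_score = -14, outside [0, 11].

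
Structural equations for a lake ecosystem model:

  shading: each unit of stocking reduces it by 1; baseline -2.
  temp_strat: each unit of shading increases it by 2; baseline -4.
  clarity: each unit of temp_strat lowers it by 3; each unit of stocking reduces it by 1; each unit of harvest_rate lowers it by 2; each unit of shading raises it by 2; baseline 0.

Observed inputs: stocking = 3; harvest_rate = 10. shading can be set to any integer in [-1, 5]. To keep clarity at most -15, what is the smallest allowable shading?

Intervening on shading fixes its value directly, overriding its dependence on stocking.
Substituting into the clarity equation gives clarity = -4*shading - 11.
Require -4*shading - 11 ≤ -15, so shading ≥ 1.
The smallest integer in [-1, 5] satisfying this is 1.

shading = 1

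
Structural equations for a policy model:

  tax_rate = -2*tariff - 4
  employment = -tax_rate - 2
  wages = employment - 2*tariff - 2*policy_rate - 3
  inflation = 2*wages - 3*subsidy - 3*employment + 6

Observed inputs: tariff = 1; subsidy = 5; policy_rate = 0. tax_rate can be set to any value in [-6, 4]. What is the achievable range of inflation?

Intervening on tax_rate fixes its value directly, overriding its dependence on tariff.
Substituting into the wages equation gives wages = -tax_rate - 7.
So inflation = tax_rate - 17.
Linear in tax_rate, so extremes are at the endpoints: tax_rate = -6 gives inflation = -23; tax_rate = 4 gives inflation = -13.

-23 to -13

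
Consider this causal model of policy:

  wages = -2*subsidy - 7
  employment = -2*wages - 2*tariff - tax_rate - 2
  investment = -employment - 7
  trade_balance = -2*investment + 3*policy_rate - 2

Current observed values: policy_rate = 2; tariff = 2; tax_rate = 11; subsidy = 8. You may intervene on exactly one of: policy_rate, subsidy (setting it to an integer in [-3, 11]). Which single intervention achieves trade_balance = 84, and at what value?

set subsidy = 9

Intervening on policy_rate: trade_balance = 3*policy_rate + 70. Reaching 84 requires policy_rate = 14/3, not an integer.
Intervening on subsidy: with other inputs at their observed values, trade_balance = 8*subsidy + 12. Solving for 84 gives subsidy = 9, within [-3, 11].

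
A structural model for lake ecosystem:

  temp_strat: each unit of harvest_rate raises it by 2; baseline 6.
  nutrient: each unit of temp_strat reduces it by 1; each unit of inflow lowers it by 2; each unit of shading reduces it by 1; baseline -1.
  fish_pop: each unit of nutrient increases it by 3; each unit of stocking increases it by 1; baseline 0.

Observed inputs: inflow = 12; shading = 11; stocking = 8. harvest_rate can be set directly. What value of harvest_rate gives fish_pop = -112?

Substituting into the nutrient equation gives nutrient = -2*harvest_rate - 42.
Substituting into the fish_pop equation gives fish_pop = -6*harvest_rate - 118.
Solve -6*harvest_rate - 118 = -112: harvest_rate = (-112 + 118) / -6 = -1.

harvest_rate = -1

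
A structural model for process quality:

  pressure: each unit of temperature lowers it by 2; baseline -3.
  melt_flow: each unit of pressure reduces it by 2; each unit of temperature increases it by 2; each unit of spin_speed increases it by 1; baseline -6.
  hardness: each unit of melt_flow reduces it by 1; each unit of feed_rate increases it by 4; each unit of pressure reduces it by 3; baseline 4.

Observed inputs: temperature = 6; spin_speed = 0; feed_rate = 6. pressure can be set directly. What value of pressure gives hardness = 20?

Intervening on pressure fixes its value directly, overriding its dependence on temperature.
Substituting into the melt_flow equation gives melt_flow = -2*pressure + 6.
hardness becomes -pressure + 22.
Solve -pressure + 22 = 20: pressure = (20 - 22) / -1 = 2.

pressure = 2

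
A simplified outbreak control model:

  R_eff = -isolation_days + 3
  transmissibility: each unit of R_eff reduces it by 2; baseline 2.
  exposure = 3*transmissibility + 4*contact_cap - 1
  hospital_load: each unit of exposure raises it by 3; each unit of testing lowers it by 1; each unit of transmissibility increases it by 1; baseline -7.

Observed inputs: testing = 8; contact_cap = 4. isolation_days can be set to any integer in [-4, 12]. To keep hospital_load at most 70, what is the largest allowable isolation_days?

Substituting into the transmissibility equation gives transmissibility = 2*isolation_days - 4.
So exposure = 6*isolation_days + 3.
hospital_load becomes 20*isolation_days - 10.
Require 20*isolation_days - 10 ≤ 70, so isolation_days ≤ 4.
The largest integer in [-4, 12] satisfying this is 4.

isolation_days = 4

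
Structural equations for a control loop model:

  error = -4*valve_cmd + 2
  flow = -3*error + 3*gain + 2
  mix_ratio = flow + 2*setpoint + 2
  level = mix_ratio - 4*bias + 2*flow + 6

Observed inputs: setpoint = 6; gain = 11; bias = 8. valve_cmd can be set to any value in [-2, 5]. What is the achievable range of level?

3 to 255

Substituting into the flow equation gives flow = 12*valve_cmd + 29.
This gives mix_ratio = 12*valve_cmd + 43.
level becomes 36*valve_cmd + 75.
Linear in valve_cmd, so extremes are at the endpoints: valve_cmd = -2 gives level = 3; valve_cmd = 5 gives level = 255.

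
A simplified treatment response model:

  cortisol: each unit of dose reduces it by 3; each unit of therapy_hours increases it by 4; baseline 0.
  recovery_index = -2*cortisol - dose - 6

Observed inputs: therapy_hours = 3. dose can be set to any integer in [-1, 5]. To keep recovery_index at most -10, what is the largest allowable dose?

Substituting into the cortisol equation gives cortisol = -3*dose + 12.
Substituting into the recovery_index equation gives recovery_index = 5*dose - 30.
Require 5*dose - 30 ≤ -10, so dose ≤ 4.
The largest integer in [-1, 5] satisfying this is 4.

dose = 4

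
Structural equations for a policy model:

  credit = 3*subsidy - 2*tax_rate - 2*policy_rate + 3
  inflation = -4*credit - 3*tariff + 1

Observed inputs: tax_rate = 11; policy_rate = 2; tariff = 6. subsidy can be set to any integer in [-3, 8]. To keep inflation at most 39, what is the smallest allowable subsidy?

subsidy = 3

Substituting into the credit equation gives credit = 3*subsidy - 23.
Substituting into the inflation equation gives inflation = -12*subsidy + 75.
Require -12*subsidy + 75 ≤ 39, so subsidy ≥ 3.
The smallest integer in [-3, 8] satisfying this is 3.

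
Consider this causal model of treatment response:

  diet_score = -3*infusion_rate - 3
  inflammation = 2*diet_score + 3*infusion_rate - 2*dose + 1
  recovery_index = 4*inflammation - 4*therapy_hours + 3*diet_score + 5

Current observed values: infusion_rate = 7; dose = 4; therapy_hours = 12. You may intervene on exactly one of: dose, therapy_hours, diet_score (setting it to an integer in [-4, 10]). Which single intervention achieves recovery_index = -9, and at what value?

Intervening on dose: recovery_index = -8*dose - 219. Reaching -9 requires dose = -105/4, not an integer.
Intervening on therapy_hours: recovery_index = -4*therapy_hours - 203. Reaching -9 requires therapy_hours = -97/2, not an integer.
Intervening on diet_score: with other inputs at their observed values, recovery_index = 11*diet_score + 13. Solving for -9 gives diet_score = -2, within [-4, 10].

set diet_score = -2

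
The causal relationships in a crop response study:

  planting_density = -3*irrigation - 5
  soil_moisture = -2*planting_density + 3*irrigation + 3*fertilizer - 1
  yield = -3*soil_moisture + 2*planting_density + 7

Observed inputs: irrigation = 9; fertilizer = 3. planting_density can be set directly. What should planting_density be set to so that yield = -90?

planting_density = 1

Intervening on planting_density fixes its value directly, overriding its dependence on irrigation.
Substituting into the soil_moisture equation gives soil_moisture = -2*planting_density + 35.
Substituting into the yield equation gives yield = 8*planting_density - 98.
Solve 8*planting_density - 98 = -90: planting_density = (-90 + 98) / 8 = 1.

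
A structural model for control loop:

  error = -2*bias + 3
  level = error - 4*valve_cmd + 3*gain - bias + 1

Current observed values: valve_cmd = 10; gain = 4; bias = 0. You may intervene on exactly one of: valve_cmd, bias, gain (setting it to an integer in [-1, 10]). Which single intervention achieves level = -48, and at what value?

Intervening on valve_cmd: level = -4*valve_cmd + 16. Reaching -48 requires valve_cmd = 16, outside [-1, 10].
Intervening on bias: with other inputs at their observed values, level = -3*bias - 24. Solving for -48 gives bias = 8, within [-1, 10].
Intervening on gain: level = 3*gain - 36. Reaching -48 requires gain = -4, outside [-1, 10].

set bias = 8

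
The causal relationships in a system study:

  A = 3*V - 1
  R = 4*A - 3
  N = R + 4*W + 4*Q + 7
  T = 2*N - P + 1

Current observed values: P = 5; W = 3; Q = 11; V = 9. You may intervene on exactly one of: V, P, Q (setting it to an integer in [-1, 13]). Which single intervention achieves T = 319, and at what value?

Intervening on V: T = 24*V + 108. Reaching 319 requires V = 211/24, not an integer.
Intervening on P: with other inputs at their observed values, T = -P + 329. Solving for 319 gives P = 10, within [-1, 13].
Intervening on Q: T = 8*Q + 236. Reaching 319 requires Q = 83/8, not an integer.

set P = 10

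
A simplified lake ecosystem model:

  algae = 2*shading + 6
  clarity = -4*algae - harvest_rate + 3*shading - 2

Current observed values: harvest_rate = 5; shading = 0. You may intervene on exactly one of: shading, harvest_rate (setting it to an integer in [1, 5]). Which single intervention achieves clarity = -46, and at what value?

Intervening on shading: with other inputs at their observed values, clarity = -5*shading - 31. Solving for -46 gives shading = 3, within [1, 5].
Intervening on harvest_rate: clarity = -harvest_rate - 26. Reaching -46 requires harvest_rate = 20, outside [1, 5].

set shading = 3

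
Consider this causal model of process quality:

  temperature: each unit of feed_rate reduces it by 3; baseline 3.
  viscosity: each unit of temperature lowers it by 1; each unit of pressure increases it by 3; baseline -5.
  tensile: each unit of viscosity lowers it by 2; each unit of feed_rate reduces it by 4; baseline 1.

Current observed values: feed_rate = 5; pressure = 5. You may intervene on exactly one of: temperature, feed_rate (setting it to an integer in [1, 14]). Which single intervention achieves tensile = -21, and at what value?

set temperature = 9

Intervening on temperature: with other inputs at their observed values, tensile = 2*temperature - 39. Solving for -21 gives temperature = 9, within [1, 14].
Intervening on feed_rate: tensile = -10*feed_rate - 13. Reaching -21 requires feed_rate = 4/5, not an integer.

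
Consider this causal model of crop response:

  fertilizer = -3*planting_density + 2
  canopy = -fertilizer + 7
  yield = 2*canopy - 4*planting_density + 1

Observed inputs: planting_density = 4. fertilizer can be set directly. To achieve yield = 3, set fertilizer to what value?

fertilizer = -2

Intervening on fertilizer fixes its value directly, overriding its dependence on planting_density.
Substituting into the yield equation gives yield = -2*fertilizer - 1.
Solve -2*fertilizer - 1 = 3: fertilizer = (3 + 1) / -2 = -2.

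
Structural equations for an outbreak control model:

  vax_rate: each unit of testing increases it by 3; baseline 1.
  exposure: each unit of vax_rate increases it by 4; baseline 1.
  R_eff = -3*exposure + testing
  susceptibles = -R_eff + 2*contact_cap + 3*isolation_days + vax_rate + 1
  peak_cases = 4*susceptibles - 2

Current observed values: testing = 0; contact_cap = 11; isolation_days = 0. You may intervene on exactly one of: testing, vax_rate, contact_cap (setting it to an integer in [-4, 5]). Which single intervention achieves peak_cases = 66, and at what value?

set contact_cap = 0

Intervening on testing: peak_cases = 152*testing + 154. Reaching 66 requires testing = -11/19, not an integer.
Intervening on vax_rate: peak_cases = 52*vax_rate + 102. Reaching 66 requires vax_rate = -9/13, not an integer.
Intervening on contact_cap: with other inputs at their observed values, peak_cases = 8*contact_cap + 66. Solving for 66 gives contact_cap = 0, within [-4, 5].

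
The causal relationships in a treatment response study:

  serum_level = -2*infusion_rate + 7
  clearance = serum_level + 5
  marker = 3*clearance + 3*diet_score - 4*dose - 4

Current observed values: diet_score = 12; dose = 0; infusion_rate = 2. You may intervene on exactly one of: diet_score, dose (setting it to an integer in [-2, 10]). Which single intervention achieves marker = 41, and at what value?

Intervening on diet_score: with other inputs at their observed values, marker = 3*diet_score + 20. Solving for 41 gives diet_score = 7, within [-2, 10].
Intervening on dose: marker = -4*dose + 56. Reaching 41 requires dose = 15/4, not an integer.

set diet_score = 7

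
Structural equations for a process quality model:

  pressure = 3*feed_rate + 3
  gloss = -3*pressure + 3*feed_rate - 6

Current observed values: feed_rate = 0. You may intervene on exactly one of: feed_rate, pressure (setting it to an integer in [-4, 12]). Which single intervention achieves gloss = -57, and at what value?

set feed_rate = 7

Intervening on feed_rate: with other inputs at their observed values, gloss = -6*feed_rate - 15. Solving for -57 gives feed_rate = 7, within [-4, 12].
Intervening on pressure: gloss = -3*pressure - 6. Reaching -57 requires pressure = 17, outside [-4, 12].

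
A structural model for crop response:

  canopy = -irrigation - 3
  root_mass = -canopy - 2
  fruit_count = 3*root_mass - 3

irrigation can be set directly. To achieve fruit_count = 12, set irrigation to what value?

irrigation = 4

Substituting into the root_mass equation gives root_mass = irrigation + 1.
fruit_count becomes 3*irrigation.
Solve 3*irrigation = 12: irrigation = 12 / 3 = 4.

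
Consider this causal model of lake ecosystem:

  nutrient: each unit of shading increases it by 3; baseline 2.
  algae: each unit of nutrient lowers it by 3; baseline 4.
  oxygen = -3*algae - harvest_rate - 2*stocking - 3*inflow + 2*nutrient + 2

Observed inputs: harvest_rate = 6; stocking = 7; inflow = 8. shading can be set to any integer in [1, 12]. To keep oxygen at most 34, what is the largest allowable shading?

shading = 2

Substituting into the algae equation gives algae = -9*shading - 2.
Substituting into the oxygen equation gives oxygen = 33*shading - 32.
Require 33*shading - 32 ≤ 34, so shading ≤ 2.
The largest integer in [1, 12] satisfying this is 2.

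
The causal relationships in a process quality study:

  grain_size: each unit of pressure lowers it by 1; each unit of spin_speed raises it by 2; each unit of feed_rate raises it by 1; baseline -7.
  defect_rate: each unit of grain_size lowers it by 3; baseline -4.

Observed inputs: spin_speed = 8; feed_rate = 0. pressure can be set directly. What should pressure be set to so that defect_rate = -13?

pressure = 6

Substituting into the grain_size equation gives grain_size = -pressure + 9.
So defect_rate = 3*pressure - 31.
Solve 3*pressure - 31 = -13: pressure = (-13 + 31) / 3 = 6.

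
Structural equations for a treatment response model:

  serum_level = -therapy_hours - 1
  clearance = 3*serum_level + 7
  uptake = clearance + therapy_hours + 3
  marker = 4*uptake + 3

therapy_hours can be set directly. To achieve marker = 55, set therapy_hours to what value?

therapy_hours = -3

Substituting into the clearance equation gives clearance = -3*therapy_hours + 4.
uptake becomes -2*therapy_hours + 7.
So marker = -8*therapy_hours + 31.
Solve -8*therapy_hours + 31 = 55: therapy_hours = (55 - 31) / -8 = -3.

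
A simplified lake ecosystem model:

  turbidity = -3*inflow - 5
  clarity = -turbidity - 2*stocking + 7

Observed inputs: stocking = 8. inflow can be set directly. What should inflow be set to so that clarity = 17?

Substituting into the clarity equation gives clarity = 3*inflow - 4.
Solve 3*inflow - 4 = 17: inflow = (17 + 4) / 3 = 7.

inflow = 7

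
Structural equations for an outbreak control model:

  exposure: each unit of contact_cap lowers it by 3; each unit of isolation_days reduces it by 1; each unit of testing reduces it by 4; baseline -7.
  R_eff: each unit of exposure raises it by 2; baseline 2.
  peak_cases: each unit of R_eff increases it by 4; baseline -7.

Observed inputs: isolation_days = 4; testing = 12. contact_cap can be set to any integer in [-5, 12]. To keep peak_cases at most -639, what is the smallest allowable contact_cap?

Substituting into the exposure equation gives exposure = -3*contact_cap - 59.
This gives R_eff = -6*contact_cap - 116.
So peak_cases = -24*contact_cap - 471.
Require -24*contact_cap - 471 ≤ -639, so contact_cap ≥ 7.
The smallest integer in [-5, 12] satisfying this is 7.

contact_cap = 7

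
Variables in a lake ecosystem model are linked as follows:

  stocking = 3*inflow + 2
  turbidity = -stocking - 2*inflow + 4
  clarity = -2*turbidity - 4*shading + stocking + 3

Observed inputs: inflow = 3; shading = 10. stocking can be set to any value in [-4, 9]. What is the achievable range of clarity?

Intervening on stocking fixes its value directly, overriding its dependence on inflow.
Substituting into the turbidity equation gives turbidity = -stocking - 2.
So clarity = 3*stocking - 33.
Linear in stocking, so extremes are at the endpoints: stocking = -4 gives clarity = -45; stocking = 9 gives clarity = -6.

-45 to -6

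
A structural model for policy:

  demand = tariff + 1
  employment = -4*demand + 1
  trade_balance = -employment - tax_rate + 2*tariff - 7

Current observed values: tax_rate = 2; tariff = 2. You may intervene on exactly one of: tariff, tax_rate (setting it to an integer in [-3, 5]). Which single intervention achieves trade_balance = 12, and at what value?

Intervening on tariff: with other inputs at their observed values, trade_balance = 6*tariff - 6. Solving for 12 gives tariff = 3, within [-3, 5].
Intervening on tax_rate: trade_balance = -tax_rate + 8. Reaching 12 requires tax_rate = -4, outside [-3, 5].

set tariff = 3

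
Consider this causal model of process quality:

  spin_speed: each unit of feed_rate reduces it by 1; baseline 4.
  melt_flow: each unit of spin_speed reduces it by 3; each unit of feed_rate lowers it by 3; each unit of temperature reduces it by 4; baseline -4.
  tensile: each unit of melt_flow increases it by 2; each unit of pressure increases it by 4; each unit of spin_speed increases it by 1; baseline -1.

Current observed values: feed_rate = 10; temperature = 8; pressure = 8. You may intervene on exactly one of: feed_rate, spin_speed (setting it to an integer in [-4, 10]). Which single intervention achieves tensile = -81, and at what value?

Intervening on feed_rate: tensile = -feed_rate - 61. Reaching -81 requires feed_rate = 20, outside [-4, 10].
Intervening on spin_speed: with other inputs at their observed values, tensile = -5*spin_speed - 101. Solving for -81 gives spin_speed = -4, within [-4, 10].

set spin_speed = -4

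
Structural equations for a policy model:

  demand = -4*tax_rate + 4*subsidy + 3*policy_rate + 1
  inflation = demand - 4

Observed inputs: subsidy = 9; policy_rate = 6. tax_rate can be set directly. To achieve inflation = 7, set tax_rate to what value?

Substituting into the demand equation gives demand = -4*tax_rate + 55.
Substituting into the inflation equation gives inflation = -4*tax_rate + 51.
Solve -4*tax_rate + 51 = 7: tax_rate = (7 - 51) / -4 = 11.

tax_rate = 11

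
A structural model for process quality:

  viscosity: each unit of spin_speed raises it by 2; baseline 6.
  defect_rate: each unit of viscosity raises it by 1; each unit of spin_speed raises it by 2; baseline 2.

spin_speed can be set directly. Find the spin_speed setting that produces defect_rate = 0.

spin_speed = -2

Substituting into the defect_rate equation gives defect_rate = 4*spin_speed + 8.
Solve 4*spin_speed + 8 = 0: spin_speed = (0 - 8) / 4 = -2.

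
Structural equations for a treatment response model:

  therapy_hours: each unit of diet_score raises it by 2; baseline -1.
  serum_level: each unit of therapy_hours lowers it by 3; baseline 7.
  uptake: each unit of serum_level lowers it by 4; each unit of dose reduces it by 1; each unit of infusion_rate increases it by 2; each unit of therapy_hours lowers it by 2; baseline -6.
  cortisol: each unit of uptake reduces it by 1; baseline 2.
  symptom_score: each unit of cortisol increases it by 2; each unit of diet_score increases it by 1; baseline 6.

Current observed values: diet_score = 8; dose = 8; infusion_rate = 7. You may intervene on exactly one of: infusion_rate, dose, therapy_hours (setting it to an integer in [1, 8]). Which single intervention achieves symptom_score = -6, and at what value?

set therapy_hours = 4

Intervening on infusion_rate: symptom_score = -4*infusion_rate - 198. Reaching -6 requires infusion_rate = -48, outside [1, 8].
Intervening on dose: symptom_score = 2*dose - 242. Reaching -6 requires dose = 118, outside [1, 8].
Intervening on therapy_hours: with other inputs at their observed values, symptom_score = -20*therapy_hours + 74. Solving for -6 gives therapy_hours = 4, within [1, 8].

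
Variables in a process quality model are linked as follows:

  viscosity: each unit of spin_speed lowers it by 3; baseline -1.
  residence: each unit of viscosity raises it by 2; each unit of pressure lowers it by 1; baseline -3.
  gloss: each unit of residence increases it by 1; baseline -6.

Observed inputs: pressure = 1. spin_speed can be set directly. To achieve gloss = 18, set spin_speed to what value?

spin_speed = -5

Substituting into the residence equation gives residence = -6*spin_speed - 6.
This gives gloss = -6*spin_speed - 12.
Solve -6*spin_speed - 12 = 18: spin_speed = (18 + 12) / -6 = -5.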